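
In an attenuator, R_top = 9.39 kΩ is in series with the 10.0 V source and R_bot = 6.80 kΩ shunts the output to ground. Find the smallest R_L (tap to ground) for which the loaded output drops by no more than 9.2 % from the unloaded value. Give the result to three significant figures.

R_L(min) ≈ 38.9 kΩ

Output resistance R_th = R_top‖R_bot = (9.39 × 6.80)/16.19 = 3.944 kΩ.
The fractional drop is R_th/(R_th + R_L); requiring this ≤ 0.0920 gives R_L ≥ R_th(1/0.0920 − 1) = 3.944 × 9.870 = 38.9 kΩ.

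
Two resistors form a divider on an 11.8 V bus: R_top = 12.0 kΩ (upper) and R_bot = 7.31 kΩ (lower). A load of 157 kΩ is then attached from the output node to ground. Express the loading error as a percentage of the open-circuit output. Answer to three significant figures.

The divider's output (Thévenin) resistance is R_top‖R_bot = 4.543 kΩ.
Fractional drop under load = R_th/(R_th + R_L) = 4.543 / (4.543 + 157) = 0.02812.
So the output falls by 2.81 %.

2.81 %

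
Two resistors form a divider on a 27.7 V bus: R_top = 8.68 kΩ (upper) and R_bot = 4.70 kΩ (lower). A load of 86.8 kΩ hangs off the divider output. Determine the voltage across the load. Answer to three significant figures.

V_out ≈ 9.40 V

The load sits in parallel with R_bot: R_bot‖R_L = (4.70 × 86.8) / (4.70 + 86.8) = 4.459 kΩ.
V_out = 27.7 × 4.459 / (8.68 + 4.459) = 27.7 × 4.459/13.14 = 9.40 V.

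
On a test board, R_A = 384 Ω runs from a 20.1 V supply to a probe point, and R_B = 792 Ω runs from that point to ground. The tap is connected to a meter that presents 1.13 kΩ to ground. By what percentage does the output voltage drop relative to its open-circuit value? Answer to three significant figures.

The divider's output (Thévenin) resistance is R_A‖R_B = 258.6 Ω.
Fractional drop under load = R_th/(R_th + R_L) = 258.6 / (258.6 + 1130) = 0.1862.
So the output falls by 18.6 %.

18.6 %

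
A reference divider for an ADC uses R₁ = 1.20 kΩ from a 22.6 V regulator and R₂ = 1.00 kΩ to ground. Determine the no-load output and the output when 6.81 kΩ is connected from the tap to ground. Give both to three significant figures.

Open-circuit: V = 22.6 × 1.00/(1.20 + 1.00) = 10.3 V.
With the load, R₂ becomes R₂‖R_L = 0.8720 kΩ, so V = 22.6 × 0.8720/2.072 = 9.51 V.

Unloaded: 10.3 V; loaded: 9.51 V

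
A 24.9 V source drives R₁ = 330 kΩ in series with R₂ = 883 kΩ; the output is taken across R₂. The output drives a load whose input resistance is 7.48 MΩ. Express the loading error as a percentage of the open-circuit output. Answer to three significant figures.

The divider's output (Thévenin) resistance is R₁‖R₂ = 240.2 kΩ.
Fractional drop under load = R_th/(R_th + R_L) = 240.2 / (240.2 + 7480) = 0.03112.
So the output falls by 3.11 %.

3.11 %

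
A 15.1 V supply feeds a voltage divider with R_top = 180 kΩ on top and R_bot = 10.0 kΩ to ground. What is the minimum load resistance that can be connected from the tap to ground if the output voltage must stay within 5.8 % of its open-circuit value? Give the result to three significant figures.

Output resistance R_th = R_top‖R_bot = (180 × 10.0)/190.0 = 9.474 kΩ.
The fractional drop is R_th/(R_th + R_L); requiring this ≤ 0.0580 gives R_L ≥ R_th(1/0.0580 − 1) = 9.474 × 16.24 = 154 kΩ.

R_L(min) ≈ 154 kΩ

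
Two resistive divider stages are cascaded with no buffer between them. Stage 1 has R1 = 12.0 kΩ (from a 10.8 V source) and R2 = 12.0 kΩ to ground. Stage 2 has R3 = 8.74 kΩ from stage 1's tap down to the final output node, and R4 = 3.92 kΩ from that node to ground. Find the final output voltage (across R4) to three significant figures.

V_out ≈ 1.13 V

Stage 2 presents R3+R4 = 12.66 kΩ as a load on stage 1's tap.
Stage 1's lower leg becomes R2‖(R3+R4) = 6.161 kΩ, so V_mid = 10.8 × 6.161/18.16 = 3.664 V.
Stage 2 is itself unloaded: V_out = V_mid × R4/(R3+R4) = 3.664 × 3.92/12.66 = 1.13 V.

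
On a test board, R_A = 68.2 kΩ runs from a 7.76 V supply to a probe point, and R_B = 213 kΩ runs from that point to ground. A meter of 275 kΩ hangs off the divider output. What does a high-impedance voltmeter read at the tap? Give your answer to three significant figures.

V_out ≈ 4.95 V

The load sits in parallel with R_B: R_B‖R_L = (213 × 275) / (213 + 275) = 120.0 kΩ.
V_out = 7.76 × 120.0 / (68.2 + 120.0) = 7.76 × 120.0/188.2 = 4.95 V.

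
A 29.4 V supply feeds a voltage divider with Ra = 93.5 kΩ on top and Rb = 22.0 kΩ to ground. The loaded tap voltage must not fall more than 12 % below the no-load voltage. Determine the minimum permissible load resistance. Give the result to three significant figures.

R_L(min) ≈ 131 kΩ

Output resistance R_th = Ra‖Rb = (93.5 × 22.0)/115.5 = 17.81 kΩ.
The fractional drop is R_th/(R_th + R_L); requiring this ≤ 0.120 gives R_L ≥ R_th(1/0.120 − 1) = 17.81 × 7.333 = 131 kΩ.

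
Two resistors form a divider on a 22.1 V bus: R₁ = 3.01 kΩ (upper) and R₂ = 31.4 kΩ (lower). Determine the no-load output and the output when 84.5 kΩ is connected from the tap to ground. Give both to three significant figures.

Unloaded: 20.2 V; loaded: 19.5 V

Open-circuit: V = 22.1 × 31.4/(3.01 + 31.4) = 20.2 V.
With the load, R₂ becomes R₂‖R_L = 22.89 kΩ, so V = 22.1 × 22.89/25.90 = 19.5 V.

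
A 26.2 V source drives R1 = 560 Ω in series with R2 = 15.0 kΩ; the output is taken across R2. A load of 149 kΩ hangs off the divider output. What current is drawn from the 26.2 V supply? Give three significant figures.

R2‖R_L = 13630 Ω, so the source sees R1 + R2‖R_L = 14190 Ω.
I = 26.2 V / 14190 Ω = 1.85 mA.

I ≈ 1.85 mA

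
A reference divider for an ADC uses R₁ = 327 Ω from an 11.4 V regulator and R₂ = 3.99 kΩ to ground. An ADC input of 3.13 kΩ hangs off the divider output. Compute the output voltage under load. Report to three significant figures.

The load sits in parallel with R₂: R₂‖R_L = (3990 × 3130) / (3990 + 3130) = 1754 Ω.
V_out = 11.4 × 1754 / (327 + 1754) = 11.4 × 1754/2081 = 9.61 V.
(Unloaded it would have been 10.5 V.)

V_out ≈ 9.61 V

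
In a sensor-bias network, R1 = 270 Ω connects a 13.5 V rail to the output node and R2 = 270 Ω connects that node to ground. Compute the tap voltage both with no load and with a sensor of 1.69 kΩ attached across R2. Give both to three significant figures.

Open-circuit: V = 13.5 × 270/(270 + 270) = 6.75 V.
With the load, R2 becomes R2‖R_L = 232.8 Ω, so V = 13.5 × 232.8/502.8 = 6.25 V.

Unloaded: 6.75 V; loaded: 6.25 V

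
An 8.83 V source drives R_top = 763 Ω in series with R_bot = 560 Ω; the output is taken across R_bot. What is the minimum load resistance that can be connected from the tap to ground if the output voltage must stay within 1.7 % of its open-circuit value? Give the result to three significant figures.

R_L(min) ≈ 18.7 kΩ

Output resistance R_th = R_top‖R_bot = (763 × 560)/1323 = 323.0 Ω.
The fractional drop is R_th/(R_th + R_L); requiring this ≤ 0.0170 gives R_L ≥ R_th(1/0.0170 − 1) = 323.0 × 57.82 = 18.7 kΩ.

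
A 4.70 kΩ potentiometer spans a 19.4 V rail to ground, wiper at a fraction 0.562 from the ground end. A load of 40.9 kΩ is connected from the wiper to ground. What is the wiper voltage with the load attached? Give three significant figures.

The wiper splits the pot into (1−α)R = 2.059 kΩ above and αR = 2.641 kΩ below.
Lower section ‖ load = 2.481 kΩ.
V_wiper = 19.4 × 2.481/(2.059 + 2.481) = 10.6 V.

V ≈ 10.6 V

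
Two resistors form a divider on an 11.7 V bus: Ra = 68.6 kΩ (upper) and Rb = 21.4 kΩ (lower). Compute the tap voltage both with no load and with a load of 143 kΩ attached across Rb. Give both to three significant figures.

Open-circuit: V = 11.7 × 21.4/(68.6 + 21.4) = 2.78 V.
With the load, Rb becomes Rb‖R_L = 18.61 kΩ, so V = 11.7 × 18.61/87.21 = 2.50 V.

Unloaded: 2.78 V; loaded: 2.50 V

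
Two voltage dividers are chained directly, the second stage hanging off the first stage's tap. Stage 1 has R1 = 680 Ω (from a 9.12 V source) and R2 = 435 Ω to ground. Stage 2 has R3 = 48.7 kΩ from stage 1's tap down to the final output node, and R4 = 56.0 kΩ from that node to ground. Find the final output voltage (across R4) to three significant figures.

Stage 2 presents R3+R4 = 104700 Ω as a load on stage 1's tap.
Stage 1's lower leg becomes R2‖(R3+R4) = 433.2 Ω, so V_mid = 9.12 × 433.2/1113 = 3.549 V.
Stage 2 is itself unloaded: V_out = V_mid × R4/(R3+R4) = 3.549 × 56000/104700 = 1.90 V.

V_out ≈ 1.90 V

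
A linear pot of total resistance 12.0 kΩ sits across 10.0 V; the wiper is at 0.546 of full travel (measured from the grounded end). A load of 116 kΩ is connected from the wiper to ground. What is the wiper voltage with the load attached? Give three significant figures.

V ≈ 5.32 V

The wiper splits the pot into (1−α)R = 5.448 kΩ above and αR = 6.552 kΩ below.
Lower section ‖ load = 6.202 kΩ.
V_wiper = 10.0 × 6.202/(5.448 + 6.202) = 5.32 V.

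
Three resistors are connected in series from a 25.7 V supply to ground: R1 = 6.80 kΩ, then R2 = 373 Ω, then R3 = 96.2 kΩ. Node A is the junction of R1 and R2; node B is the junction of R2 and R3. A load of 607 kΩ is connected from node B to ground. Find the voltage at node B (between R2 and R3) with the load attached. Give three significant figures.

At node B, R3 is in parallel with the load: R3‖R_L = 83040 Ω.
Below node A the resistance is R2 + (R3‖R_L) = 83410 Ω, so V_A = 25.7 × 83410/90210 = 23.76 V.
Then V_B = V_A × (R3‖R_L)/(R2 + R3‖R_L) = 23.76 × 83040/83410 = 23.7 V.

V ≈ 23.7 V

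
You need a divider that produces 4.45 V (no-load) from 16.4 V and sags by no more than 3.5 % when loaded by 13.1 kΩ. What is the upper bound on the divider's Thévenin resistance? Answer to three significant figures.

Loading drop = R_th/(R_th + R_L) ≤ 0.0350, so R_th ≤ R_L · ε/(1−ε) = 13.1 kΩ × 0.0350/0.9650 = 475 Ω.
(Any R1, R2 with R2/(R1+R2) = 0.271 and R1‖R2 ≤ 475 Ω will meet the spec.)

R_th ≤ 475 Ω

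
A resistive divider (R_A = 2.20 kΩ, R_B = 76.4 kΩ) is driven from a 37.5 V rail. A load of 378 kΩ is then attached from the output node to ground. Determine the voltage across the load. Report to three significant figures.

V_out ≈ 36.2 V

The load sits in parallel with R_B: R_B‖R_L = (76.4 × 378) / (76.4 + 378) = 63.55 kΩ.
V_out = 37.5 × 63.55 / (2.20 + 63.55) = 37.5 × 63.55/65.75 = 36.2 V.
(Unloaded it would have been 36.5 V.)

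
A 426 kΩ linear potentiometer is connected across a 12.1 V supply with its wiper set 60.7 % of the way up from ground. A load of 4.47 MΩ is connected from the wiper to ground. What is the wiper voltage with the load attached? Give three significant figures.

The wiper splits the pot into (1−α)R = 167.4 kΩ above and αR = 258.6 kΩ below.
Lower section ‖ load = 244.4 kΩ.
V_wiper = 12.1 × 244.4/(167.4 + 244.4) = 7.18 V.

V ≈ 7.18 V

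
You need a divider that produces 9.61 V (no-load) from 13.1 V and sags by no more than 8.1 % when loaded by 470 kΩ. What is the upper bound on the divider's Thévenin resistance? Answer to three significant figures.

Loading drop = R_th/(R_th + R_L) ≤ 0.0810, so R_th ≤ R_L · ε/(1−ε) = 470 kΩ × 0.0810/0.9190 = 41.4 kΩ.

R_th ≤ 41.4 kΩ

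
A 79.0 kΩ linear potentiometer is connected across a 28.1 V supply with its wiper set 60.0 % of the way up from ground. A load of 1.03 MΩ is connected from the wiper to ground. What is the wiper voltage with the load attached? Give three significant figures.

The wiper splits the pot into (1−α)R = 31.60 kΩ above and αR = 47.40 kΩ below.
Lower section ‖ load = 45.31 kΩ.
V_wiper = 28.1 × 45.31/(31.60 + 45.31) = 16.6 V.

V ≈ 16.6 V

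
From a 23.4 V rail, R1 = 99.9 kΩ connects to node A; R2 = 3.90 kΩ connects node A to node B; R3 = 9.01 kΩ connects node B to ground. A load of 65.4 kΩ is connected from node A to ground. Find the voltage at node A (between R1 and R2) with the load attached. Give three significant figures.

V ≈ 2.28 V

Below node A the series string R2+R3 = 12.91 kΩ sits in parallel with the 65.4 kΩ load: 10.78 kΩ.
V_A = 23.4 × 10.78/(99.9 + 10.78) = 2.28 V.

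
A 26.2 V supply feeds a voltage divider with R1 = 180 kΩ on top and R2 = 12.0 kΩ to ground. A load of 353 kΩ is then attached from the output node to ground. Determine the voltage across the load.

The load sits in parallel with R2: R2‖R_L = (12.0 × 353) / (12.0 + 353) = 11.61 kΩ.
V_out = 26.2 × 11.61 / (180 + 11.61) = 26.2 × 11.61/191.6 = 1.59 V.

V_out ≈ 1.59 V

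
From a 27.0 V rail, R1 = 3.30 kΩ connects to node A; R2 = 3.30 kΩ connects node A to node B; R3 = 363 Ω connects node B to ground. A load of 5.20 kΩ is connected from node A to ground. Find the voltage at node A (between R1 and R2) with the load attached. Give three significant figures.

V ≈ 10.6 V

Below node A the series string R2+R3 = 3663 Ω sits in parallel with the 5200 Ω load: 2149 Ω.
V_A = 27.0 × 2149/(3300 + 2149) = 10.6 V.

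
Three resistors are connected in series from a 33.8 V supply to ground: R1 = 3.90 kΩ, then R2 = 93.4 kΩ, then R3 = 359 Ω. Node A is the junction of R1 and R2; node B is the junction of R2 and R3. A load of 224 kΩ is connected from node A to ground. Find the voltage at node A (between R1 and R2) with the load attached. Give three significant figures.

Below node A the series string R2+R3 = 93760 Ω sits in parallel with the 224000 Ω load: 66090 Ω.
V_A = 33.8 × 66090/(3900 + 66090) = 31.9 V.

V ≈ 31.9 V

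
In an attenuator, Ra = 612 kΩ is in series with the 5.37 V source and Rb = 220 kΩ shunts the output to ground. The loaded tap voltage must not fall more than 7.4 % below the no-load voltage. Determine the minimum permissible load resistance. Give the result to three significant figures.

R_L(min) ≈ 2.03 MΩ

Output resistance R_th = Ra‖Rb = (612 × 220)/832.0 = 161.8 kΩ.
The fractional drop is R_th/(R_th + R_L); requiring this ≤ 0.0740 gives R_L ≥ R_th(1/0.0740 − 1) = 161.8 × 12.51 = 2.03 MΩ.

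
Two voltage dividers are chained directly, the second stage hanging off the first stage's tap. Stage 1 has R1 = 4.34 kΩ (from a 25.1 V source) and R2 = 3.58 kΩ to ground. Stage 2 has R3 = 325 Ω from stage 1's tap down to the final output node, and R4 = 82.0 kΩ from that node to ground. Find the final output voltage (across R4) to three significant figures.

V_out ≈ 11.0 V

Stage 2 presents R3+R4 = 82320 Ω as a load on stage 1's tap.
Stage 1's lower leg becomes R2‖(R3+R4) = 3431 Ω, so V_mid = 25.1 × 3431/7771 = 11.08 V.
Stage 2 is itself unloaded: V_out = V_mid × R4/(R3+R4) = 11.08 × 82000/82320 = 11.0 V.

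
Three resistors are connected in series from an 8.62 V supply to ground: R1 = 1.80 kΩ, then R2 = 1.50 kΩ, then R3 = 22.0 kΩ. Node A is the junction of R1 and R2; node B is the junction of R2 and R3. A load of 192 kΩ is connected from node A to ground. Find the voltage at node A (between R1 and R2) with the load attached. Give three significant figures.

V ≈ 7.94 V

Below node A the series string R2+R3 = 23.50 kΩ sits in parallel with the 192 kΩ load: 20.94 kΩ.
V_A = 8.62 × 20.94/(1.80 + 20.94) = 7.94 V.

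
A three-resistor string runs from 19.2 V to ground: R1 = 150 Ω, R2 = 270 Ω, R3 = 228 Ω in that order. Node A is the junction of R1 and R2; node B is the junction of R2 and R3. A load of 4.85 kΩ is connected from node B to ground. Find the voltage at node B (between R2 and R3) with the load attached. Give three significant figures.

V ≈ 6.56 V

At node B, R3 is in parallel with the load: R3‖R_L = 217.8 Ω.
Below node A the resistance is R2 + (R3‖R_L) = 487.8 Ω, so V_A = 19.2 × 487.8/637.8 = 14.68 V.
Then V_B = V_A × (R3‖R_L)/(R2 + R3‖R_L) = 14.68 × 217.8/487.8 = 6.56 V.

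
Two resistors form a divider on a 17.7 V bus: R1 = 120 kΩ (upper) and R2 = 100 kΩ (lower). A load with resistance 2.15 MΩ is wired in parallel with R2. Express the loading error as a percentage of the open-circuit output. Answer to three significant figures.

2.47 %

The divider's output (Thévenin) resistance is R1‖R2 = 54.55 kΩ.
Fractional drop under load = R_th/(R_th + R_L) = 54.55 / (54.55 + 2150) = 0.02474.
So the output falls by 2.47 %.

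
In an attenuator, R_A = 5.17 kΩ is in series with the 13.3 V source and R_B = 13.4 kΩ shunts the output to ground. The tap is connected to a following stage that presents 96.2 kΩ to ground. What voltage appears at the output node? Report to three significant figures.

V_out ≈ 9.24 V

The load sits in parallel with R_B: R_B‖R_L = (13.4 × 96.2) / (13.4 + 96.2) = 11.76 kΩ.
V_out = 13.3 × 11.76 / (5.17 + 11.76) = 13.3 × 11.76/16.93 = 9.24 V.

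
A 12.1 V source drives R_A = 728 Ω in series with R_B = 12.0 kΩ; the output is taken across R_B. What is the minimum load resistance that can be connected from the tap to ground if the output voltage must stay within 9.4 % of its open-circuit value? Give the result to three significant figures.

R_L(min) ≈ 6.62 kΩ

Output resistance R_th = R_A‖R_B = (728 × 12000)/12730 = 686.4 Ω.
The fractional drop is R_th/(R_th + R_L); requiring this ≤ 0.0940 gives R_L ≥ R_th(1/0.0940 − 1) = 686.4 × 9.638 = 6.62 kΩ.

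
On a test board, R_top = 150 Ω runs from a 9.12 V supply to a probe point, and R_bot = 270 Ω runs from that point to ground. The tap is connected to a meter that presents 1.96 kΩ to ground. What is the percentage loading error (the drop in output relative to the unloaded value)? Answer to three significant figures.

4.69 %

The divider's output (Thévenin) resistance is R_top‖R_bot = 96.43 Ω.
Fractional drop under load = R_th/(R_th + R_L) = 96.43 / (96.43 + 1960) = 0.04689.
So the output falls by 4.69 %.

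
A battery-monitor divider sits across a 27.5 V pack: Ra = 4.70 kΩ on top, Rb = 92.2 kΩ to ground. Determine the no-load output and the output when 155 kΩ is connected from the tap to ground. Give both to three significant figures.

Open-circuit: V = 27.5 × 92.2/(4.70 + 92.2) = 26.2 V.
With the load, Rb becomes Rb‖R_L = 57.81 kΩ, so V = 27.5 × 57.81/62.51 = 25.4 V.

Unloaded: 26.2 V; loaded: 25.4 V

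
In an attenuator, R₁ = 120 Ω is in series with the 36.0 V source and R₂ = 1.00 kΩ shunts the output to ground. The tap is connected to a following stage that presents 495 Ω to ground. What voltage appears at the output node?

The load sits in parallel with R₂: R₂‖R_L = (1000 × 495) / (1000 + 495) = 331.1 Ω.
V_out = 36.0 × 331.1 / (120 + 331.1) = 36.0 × 331.1/451.1 = 26.4 V.

V_out ≈ 26.4 V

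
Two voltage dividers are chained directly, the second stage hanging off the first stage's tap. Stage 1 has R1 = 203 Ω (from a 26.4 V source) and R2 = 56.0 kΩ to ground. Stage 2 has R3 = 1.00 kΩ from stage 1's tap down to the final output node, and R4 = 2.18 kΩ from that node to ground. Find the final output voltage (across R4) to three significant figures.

V_out ≈ 17.0 V

Stage 2 presents R3+R4 = 3180 Ω as a load on stage 1's tap.
Stage 1's lower leg becomes R2‖(R3+R4) = 3009 Ω, so V_mid = 26.4 × 3009/3212 = 24.73 V.
Stage 2 is itself unloaded: V_out = V_mid × R4/(R3+R4) = 24.73 × 2180/3180 = 17.0 V.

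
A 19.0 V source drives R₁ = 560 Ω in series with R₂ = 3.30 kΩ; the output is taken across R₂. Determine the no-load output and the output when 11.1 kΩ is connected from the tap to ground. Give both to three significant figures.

Unloaded: 16.2 V; loaded: 15.6 V

Open-circuit: V = 19.0 × 3300/(560 + 3300) = 16.2 V.
With the load, R₂ becomes R₂‖R_L = 2544 Ω, so V = 19.0 × 2544/3104 = 15.6 V.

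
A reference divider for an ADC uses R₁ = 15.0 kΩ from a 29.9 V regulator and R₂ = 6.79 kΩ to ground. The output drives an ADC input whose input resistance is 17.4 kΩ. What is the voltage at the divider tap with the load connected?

V_out ≈ 7.34 V

The load sits in parallel with R₂: R₂‖R_L = (6.79 × 17.4) / (6.79 + 17.4) = 4.884 kΩ.
V_out = 29.9 × 4.884 / (15.0 + 4.884) = 29.9 × 4.884/19.88 = 7.34 V.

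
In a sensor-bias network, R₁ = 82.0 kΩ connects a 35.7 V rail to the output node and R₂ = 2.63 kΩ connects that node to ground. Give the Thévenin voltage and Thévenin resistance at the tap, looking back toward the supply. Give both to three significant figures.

V_th = 1.11 V, R_th = 2.55 kΩ

V_th is the open-circuit tap voltage: 35.7 × 2.63/(82.0 + 2.63) = 1.11 V.
With the supply zeroed, R₁ and R₂ appear in parallel from the tap: R_th = R₁‖R₂ = (82.0 × 2.63)/84.63 = 2.55 kΩ.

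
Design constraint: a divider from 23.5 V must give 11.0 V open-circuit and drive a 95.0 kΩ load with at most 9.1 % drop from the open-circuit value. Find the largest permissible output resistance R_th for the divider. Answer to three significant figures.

Loading drop = R_th/(R_th + R_L) ≤ 0.0910, so R_th ≤ R_L · ε/(1−ε) = 95.0 kΩ × 0.0910/0.9090 = 9.51 kΩ.
(Any R1, R2 with R2/(R1+R2) = 0.468 and R1‖R2 ≤ 9.51 kΩ will meet the spec.)

R_th ≤ 9.51 kΩ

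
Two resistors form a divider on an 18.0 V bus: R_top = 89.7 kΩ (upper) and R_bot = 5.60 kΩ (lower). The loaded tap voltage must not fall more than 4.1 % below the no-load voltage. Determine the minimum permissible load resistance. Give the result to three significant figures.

Output resistance R_th = R_top‖R_bot = (89.7 × 5.60)/95.30 = 5.271 kΩ.
The fractional drop is R_th/(R_th + R_L); requiring this ≤ 0.0410 gives R_L ≥ R_th(1/0.0410 − 1) = 5.271 × 23.39 = 123 kΩ.

R_L(min) ≈ 123 kΩ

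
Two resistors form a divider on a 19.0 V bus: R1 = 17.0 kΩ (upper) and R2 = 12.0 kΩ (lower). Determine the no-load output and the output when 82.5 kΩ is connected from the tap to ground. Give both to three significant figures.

Open-circuit: V = 19.0 × 12.0/(17.0 + 12.0) = 7.86 V.
With the load, R2 becomes R2‖R_L = 10.48 kΩ, so V = 19.0 × 10.48/27.48 = 7.24 V.

Unloaded: 7.86 V; loaded: 7.24 V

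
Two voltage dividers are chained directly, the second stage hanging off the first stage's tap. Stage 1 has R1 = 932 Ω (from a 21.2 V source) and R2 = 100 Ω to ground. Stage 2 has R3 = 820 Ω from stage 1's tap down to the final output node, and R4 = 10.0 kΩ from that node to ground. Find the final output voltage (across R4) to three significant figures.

Stage 2 presents R3+R4 = 10820 Ω as a load on stage 1's tap.
Stage 1's lower leg becomes R2‖(R3+R4) = 99.08 Ω, so V_mid = 21.2 × 99.08/1031 = 2.037 V.
Stage 2 is itself unloaded: V_out = V_mid × R4/(R3+R4) = 2.037 × 10000/10820 = 1.88 V.

V_out ≈ 1.88 V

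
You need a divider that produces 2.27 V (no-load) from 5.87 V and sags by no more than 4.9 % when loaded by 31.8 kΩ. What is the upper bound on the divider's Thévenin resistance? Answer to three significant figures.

Loading drop = R_th/(R_th + R_L) ≤ 0.0490, so R_th ≤ R_L · ε/(1−ε) = 31.8 kΩ × 0.0490/0.9510 = 1.64 kΩ.

R_th ≤ 1.64 kΩ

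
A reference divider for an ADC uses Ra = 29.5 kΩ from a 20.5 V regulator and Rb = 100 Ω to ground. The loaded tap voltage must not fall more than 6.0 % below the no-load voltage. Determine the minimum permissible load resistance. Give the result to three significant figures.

Output resistance R_th = Ra‖Rb = (29500 × 100)/29600 = 99.66 Ω.
The fractional drop is R_th/(R_th + R_L); requiring this ≤ 0.0600 gives R_L ≥ R_th(1/0.0600 − 1) = 99.66 × 15.67 = 1.56 kΩ.

R_L(min) ≈ 1.56 kΩ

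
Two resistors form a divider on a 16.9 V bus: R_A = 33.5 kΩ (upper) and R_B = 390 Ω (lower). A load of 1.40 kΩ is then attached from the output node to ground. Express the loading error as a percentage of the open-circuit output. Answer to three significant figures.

Unloaded V = 16.9 × 390/33890 = 0.1945 V.
Loaded: R_B‖R_L = 305.0 Ω, giving V = 16.9 × 305.0/33810 = 0.1525 V.
Drop = (0.1945 − 0.1525) / 0.1945 = 21.6 %.

21.6 %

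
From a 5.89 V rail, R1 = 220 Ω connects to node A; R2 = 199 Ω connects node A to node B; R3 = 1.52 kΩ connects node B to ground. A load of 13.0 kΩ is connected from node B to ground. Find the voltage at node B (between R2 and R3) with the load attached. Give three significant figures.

V ≈ 4.50 V

At node B, R3 is in parallel with the load: R3‖R_L = 1361 Ω.
Below node A the resistance is R2 + (R3‖R_L) = 1560 Ω, so V_A = 5.89 × 1560/1780 = 5.162 V.
Then V_B = V_A × (R3‖R_L)/(R2 + R3‖R_L) = 5.162 × 1361/1560 = 4.50 V.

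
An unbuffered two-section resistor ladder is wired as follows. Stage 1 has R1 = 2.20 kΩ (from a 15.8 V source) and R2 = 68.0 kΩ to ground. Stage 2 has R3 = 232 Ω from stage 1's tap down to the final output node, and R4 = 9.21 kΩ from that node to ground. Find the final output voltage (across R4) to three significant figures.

V_out ≈ 12.2 V

Stage 2 presents R3+R4 = 9442 Ω as a load on stage 1's tap.
Stage 1's lower leg becomes R2‖(R3+R4) = 8291 Ω, so V_mid = 15.8 × 8291/10490 = 12.49 V.
Stage 2 is itself unloaded: V_out = V_mid × R4/(R3+R4) = 12.49 × 9210/9442 = 12.2 V.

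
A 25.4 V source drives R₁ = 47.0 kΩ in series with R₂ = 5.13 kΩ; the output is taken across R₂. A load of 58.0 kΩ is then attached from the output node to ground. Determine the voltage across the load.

The load sits in parallel with R₂: R₂‖R_L = (5.13 × 58.0) / (5.13 + 58.0) = 4.713 kΩ.
V_out = 25.4 × 4.713 / (47.0 + 4.713) = 25.4 × 4.713/51.71 = 2.31 V.

V_out ≈ 2.31 V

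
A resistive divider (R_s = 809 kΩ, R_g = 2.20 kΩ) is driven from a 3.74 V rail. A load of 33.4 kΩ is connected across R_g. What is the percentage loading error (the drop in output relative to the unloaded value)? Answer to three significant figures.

6.16 %

The divider's output (Thévenin) resistance is R_s‖R_g = 2.194 kΩ.
Fractional drop under load = R_th/(R_th + R_L) = 2.194 / (2.194 + 33.4) = 0.06164.
So the output falls by 6.16 %.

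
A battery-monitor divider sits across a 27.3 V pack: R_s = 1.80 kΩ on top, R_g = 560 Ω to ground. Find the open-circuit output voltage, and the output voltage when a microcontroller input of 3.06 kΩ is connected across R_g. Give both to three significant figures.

Unloaded: 6.48 V; loaded: 5.68 V

Open-circuit: V = 27.3 × 560/(1800 + 560) = 6.48 V.
With the load, R_g becomes R_g‖R_L = 473.4 Ω, so V = 27.3 × 473.4/2273 = 5.68 V.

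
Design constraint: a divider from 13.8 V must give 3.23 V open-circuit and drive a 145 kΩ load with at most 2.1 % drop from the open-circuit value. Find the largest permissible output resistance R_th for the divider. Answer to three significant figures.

R_th ≤ 3.11 kΩ

Loading drop = R_th/(R_th + R_L) ≤ 0.0210, so R_th ≤ R_L · ε/(1−ε) = 145 kΩ × 0.0210/0.9790 = 3.11 kΩ.
(Any R1, R2 with R2/(R1+R2) = 0.234 and R1‖R2 ≤ 3.11 kΩ will meet the spec.)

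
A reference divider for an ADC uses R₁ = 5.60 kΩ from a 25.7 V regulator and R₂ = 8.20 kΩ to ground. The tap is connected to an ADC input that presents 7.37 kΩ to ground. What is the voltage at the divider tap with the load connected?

V_out ≈ 10.5 V

The load sits in parallel with R₂: R₂‖R_L = (8.20 × 7.37) / (8.20 + 7.37) = 3.881 kΩ.
V_out = 25.7 × 3.881 / (5.60 + 3.881) = 25.7 × 3.881/9.481 = 10.5 V.
(Unloaded it would have been 15.3 V.)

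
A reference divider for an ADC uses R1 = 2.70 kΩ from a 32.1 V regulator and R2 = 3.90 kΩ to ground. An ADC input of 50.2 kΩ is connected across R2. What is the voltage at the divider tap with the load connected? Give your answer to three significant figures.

The load sits in parallel with R2: R2‖R_L = (3.90 × 50.2) / (3.90 + 50.2) = 3.619 kΩ.
V_out = 32.1 × 3.619 / (2.70 + 3.619) = 32.1 × 3.619/6.319 = 18.4 V.

V_out ≈ 18.4 V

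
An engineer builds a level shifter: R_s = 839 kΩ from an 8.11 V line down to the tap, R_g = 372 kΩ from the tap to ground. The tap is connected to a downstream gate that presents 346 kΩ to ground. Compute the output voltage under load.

The load sits in parallel with R_g: R_g‖R_L = (372 × 346) / (372 + 346) = 179.3 kΩ.
V_out = 8.11 × 179.3 / (839 + 179.3) = 8.11 × 179.3/1018 = 1.43 V.
(Unloaded it would have been 2.49 V.)

V_out ≈ 1.43 V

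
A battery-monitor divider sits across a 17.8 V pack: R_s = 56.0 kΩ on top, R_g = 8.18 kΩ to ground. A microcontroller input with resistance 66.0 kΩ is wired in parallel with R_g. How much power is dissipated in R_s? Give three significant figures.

Total resistance from the source is R_s + (R_g‖R_L) = 63.28 kΩ, so I = 17.8/63.28 kΩ = 0.2813 mA.
P = I²·R_s = (0.2813 mA)² × 56.0 kΩ = 4.43 mW.

P ≈ 4.43 mW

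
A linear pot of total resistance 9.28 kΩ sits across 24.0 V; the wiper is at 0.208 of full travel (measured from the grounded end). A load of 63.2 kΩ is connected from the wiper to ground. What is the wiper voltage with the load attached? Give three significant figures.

The wiper splits the pot into (1−α)R = 7.350 kΩ above and αR = 1.930 kΩ below.
Lower section ‖ load = 1.873 kΩ.
V_wiper = 24.0 × 1.873/(7.350 + 1.873) = 4.87 V.

V ≈ 4.87 V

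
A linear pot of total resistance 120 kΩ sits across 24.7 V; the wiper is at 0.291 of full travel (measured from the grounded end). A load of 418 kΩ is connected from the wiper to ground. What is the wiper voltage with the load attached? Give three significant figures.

V ≈ 6.79 V

The wiper splits the pot into (1−α)R = 85.08 kΩ above and αR = 34.92 kΩ below.
Lower section ‖ load = 32.23 kΩ.
V_wiper = 24.7 × 32.23/(85.08 + 32.23) = 6.79 V.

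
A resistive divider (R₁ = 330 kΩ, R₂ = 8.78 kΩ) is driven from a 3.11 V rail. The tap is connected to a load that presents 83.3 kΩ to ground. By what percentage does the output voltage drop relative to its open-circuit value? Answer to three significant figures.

Unloaded V = 3.11 × 8.78/338.8 = 0.080600 V.
Loaded: R₂‖R_L = 7.943 kΩ, giving V = 3.11 × 7.943/337.9 = 0.073096 V.
Drop = (0.080600 − 0.073096) / 0.080600 = 9.31 %.

9.31 %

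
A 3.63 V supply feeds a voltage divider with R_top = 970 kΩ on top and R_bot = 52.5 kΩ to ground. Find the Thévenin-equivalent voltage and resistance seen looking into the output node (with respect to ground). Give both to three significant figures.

V_th = 0.186 V, R_th = 49.8 kΩ

V_th is the open-circuit tap voltage: 3.63 × 52.5/(970 + 52.5) = 0.186 V.
With the supply zeroed, R_top and R_bot appear in parallel from the tap: R_th = R_top‖R_bot = (970 × 52.5)/1022 = 49.8 kΩ.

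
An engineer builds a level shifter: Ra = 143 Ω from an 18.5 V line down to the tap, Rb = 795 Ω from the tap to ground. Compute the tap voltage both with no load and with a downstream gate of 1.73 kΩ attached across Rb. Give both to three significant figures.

Open-circuit: V = 18.5 × 795/(143 + 795) = 15.7 V.
With the load, Rb becomes Rb‖R_L = 544.7 Ω, so V = 18.5 × 544.7/687.7 = 14.7 V.

Unloaded: 15.7 V; loaded: 14.7 V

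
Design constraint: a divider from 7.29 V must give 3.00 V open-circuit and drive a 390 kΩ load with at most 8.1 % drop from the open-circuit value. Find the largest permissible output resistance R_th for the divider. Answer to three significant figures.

R_th ≤ 34.4 kΩ

Loading drop = R_th/(R_th + R_L) ≤ 0.0810, so R_th ≤ R_L · ε/(1−ε) = 390 kΩ × 0.0810/0.9190 = 34.4 kΩ.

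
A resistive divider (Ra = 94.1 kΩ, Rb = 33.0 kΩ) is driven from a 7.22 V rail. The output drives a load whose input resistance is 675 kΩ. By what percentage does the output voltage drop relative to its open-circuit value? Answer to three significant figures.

3.49 %

The divider's output (Thévenin) resistance is Ra‖Rb = 24.43 kΩ.
Fractional drop under load = R_th/(R_th + R_L) = 24.43 / (24.43 + 675) = 0.03493.
So the output falls by 3.49 %.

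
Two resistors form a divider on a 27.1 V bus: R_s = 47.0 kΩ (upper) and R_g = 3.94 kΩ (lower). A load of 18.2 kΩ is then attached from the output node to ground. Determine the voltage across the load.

V_out ≈ 1.75 V

The load sits in parallel with R_g: R_g‖R_L = (3.94 × 18.2) / (3.94 + 18.2) = 3.239 kΩ.
V_out = 27.1 × 3.239 / (47.0 + 3.239) = 27.1 × 3.239/50.24 = 1.75 V.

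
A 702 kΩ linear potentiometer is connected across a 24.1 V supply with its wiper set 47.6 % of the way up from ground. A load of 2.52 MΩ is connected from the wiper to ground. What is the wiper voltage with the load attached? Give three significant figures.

V ≈ 10.7 V

The wiper splits the pot into (1−α)R = 367.8 kΩ above and αR = 334.2 kΩ below.
Lower section ‖ load = 295.0 kΩ.
V_wiper = 24.1 × 295.0/(367.8 + 295.0) = 10.7 V.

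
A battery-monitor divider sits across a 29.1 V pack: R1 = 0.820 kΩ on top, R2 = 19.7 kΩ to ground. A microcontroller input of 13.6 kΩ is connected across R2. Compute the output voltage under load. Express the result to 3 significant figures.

The load sits in parallel with R2: R2‖R_L = (19700 × 13600) / (19700 + 13600) = 8046 Ω.
V_out = 29.1 × 8046 / (820 + 8046) = 29.1 × 8046/8866 = 26.4 V.

V_out ≈ 26.4 V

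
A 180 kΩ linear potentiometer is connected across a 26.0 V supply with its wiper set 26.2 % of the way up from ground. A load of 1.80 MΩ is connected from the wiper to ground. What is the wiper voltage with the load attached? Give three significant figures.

The wiper splits the pot into (1−α)R = 132.8 kΩ above and αR = 47.16 kΩ below.
Lower section ‖ load = 45.96 kΩ.
V_wiper = 26.0 × 45.96/(132.8 + 45.96) = 6.68 V.

V ≈ 6.68 V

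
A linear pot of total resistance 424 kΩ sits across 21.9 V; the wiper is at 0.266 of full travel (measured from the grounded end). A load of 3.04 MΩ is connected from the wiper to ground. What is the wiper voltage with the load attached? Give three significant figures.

V ≈ 5.67 V

The wiper splits the pot into (1−α)R = 311.2 kΩ above and αR = 112.8 kΩ below.
Lower section ‖ load = 108.7 kΩ.
V_wiper = 21.9 × 108.7/(311.2 + 108.7) = 5.67 V.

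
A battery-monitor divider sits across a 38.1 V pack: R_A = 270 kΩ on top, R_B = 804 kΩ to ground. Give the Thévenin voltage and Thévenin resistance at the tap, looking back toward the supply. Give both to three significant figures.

V_th is the open-circuit tap voltage: 38.1 × 804/(270 + 804) = 28.5 V.
With the supply zeroed, R_A and R_B appear in parallel from the tap: R_th = R_A‖R_B = (270 × 804)/1074 = 202 kΩ.

V_th = 28.5 V, R_th = 202 kΩ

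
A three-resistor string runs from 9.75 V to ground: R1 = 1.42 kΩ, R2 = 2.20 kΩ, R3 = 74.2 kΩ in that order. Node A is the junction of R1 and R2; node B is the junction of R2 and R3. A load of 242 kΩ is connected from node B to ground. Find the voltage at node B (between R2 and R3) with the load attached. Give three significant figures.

At node B, R3 is in parallel with the load: R3‖R_L = 56.79 kΩ.
Below node A the resistance is R2 + (R3‖R_L) = 58.99 kΩ, so V_A = 9.75 × 58.99/60.41 = 9.521 V.
Then V_B = V_A × (R3‖R_L)/(R2 + R3‖R_L) = 9.521 × 56.79/58.99 = 9.17 V.

V ≈ 9.17 V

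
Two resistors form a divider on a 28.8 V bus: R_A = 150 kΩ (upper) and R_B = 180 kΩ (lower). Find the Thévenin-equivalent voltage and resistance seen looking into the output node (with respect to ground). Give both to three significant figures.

V_th = 15.7 V, R_th = 81.8 kΩ

V_th is the open-circuit tap voltage: 28.8 × 180/(150 + 180) = 15.7 V.
With the supply zeroed, R_A and R_B appear in parallel from the tap: R_th = R_A‖R_B = (150 × 180)/330.0 = 81.8 kΩ.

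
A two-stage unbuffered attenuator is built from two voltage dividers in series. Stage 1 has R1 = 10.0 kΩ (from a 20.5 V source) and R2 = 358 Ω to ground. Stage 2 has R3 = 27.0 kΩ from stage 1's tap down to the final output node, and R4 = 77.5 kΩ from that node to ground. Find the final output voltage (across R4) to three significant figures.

V_out ≈ 0.524 V

Stage 2 presents R3+R4 = 104500 Ω as a load on stage 1's tap.
Stage 1's lower leg becomes R2‖(R3+R4) = 356.8 Ω, so V_mid = 20.5 × 356.8/10360 = 0.7062 V.
Stage 2 is itself unloaded: V_out = V_mid × R4/(R3+R4) = 0.7062 × 77500/104500 = 0.524 V.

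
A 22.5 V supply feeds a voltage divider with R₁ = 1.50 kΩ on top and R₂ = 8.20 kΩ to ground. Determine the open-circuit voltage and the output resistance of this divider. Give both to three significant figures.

V_th is the open-circuit tap voltage: 22.5 × 8.20/(1.50 + 8.20) = 19.0 V.
With the supply zeroed, R₁ and R₂ appear in parallel from the tap: R_th = R₁‖R₂ = (1.50 × 8.20)/9.700 = 1.27 kΩ.

V_th = 19.0 V, R_th = 1.27 kΩ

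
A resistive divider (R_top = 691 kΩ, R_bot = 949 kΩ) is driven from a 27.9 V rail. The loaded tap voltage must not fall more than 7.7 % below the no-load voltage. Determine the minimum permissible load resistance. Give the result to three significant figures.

Output resistance R_th = R_top‖R_bot = (691 × 949)/1640 = 399.9 kΩ.
The fractional drop is R_th/(R_th + R_L); requiring this ≤ 0.0770 gives R_L ≥ R_th(1/0.0770 − 1) = 399.9 × 11.99 = 4.79 MΩ.

R_L(min) ≈ 4.79 MΩ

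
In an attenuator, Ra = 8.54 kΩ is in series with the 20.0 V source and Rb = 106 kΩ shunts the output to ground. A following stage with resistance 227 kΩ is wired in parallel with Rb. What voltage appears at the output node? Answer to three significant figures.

The load sits in parallel with Rb: Rb‖R_L = (106 × 227) / (106 + 227) = 72.26 kΩ.
V_out = 20.0 × 72.26 / (8.54 + 72.26) = 20.0 × 72.26/80.80 = 17.9 V.
(Unloaded it would have been 18.5 V.)

V_out ≈ 17.9 V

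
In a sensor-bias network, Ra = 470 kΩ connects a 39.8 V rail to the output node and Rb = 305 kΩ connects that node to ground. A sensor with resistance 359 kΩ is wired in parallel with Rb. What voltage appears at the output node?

The load sits in parallel with Rb: Rb‖R_L = (305 × 359) / (305 + 359) = 164.9 kΩ.
V_out = 39.8 × 164.9 / (470 + 164.9) = 39.8 × 164.9/634.9 = 10.3 V.
(Unloaded it would have been 15.7 V.)

V_out ≈ 10.3 V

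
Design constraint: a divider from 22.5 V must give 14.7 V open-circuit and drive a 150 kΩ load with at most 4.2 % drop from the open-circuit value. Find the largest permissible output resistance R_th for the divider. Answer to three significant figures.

Loading drop = R_th/(R_th + R_L) ≤ 0.0420, so R_th ≤ R_L · ε/(1−ε) = 150 kΩ × 0.0420/0.9580 = 6.58 kΩ.
(Any R1, R2 with R2/(R1+R2) = 0.653 and R1‖R2 ≤ 6.58 kΩ will meet the spec.)

R_th ≤ 6.58 kΩ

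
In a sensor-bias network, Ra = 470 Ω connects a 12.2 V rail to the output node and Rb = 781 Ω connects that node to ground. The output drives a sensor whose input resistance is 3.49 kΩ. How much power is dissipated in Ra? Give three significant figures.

Total resistance from the source is Ra + (Rb‖R_L) = 1108 Ω, so I = 12.2/1108 Ω = 11.01 mA.
P = I²·Ra = (11.01 mA)² × 470 Ω = 57.0 mW.

P ≈ 57.0 mW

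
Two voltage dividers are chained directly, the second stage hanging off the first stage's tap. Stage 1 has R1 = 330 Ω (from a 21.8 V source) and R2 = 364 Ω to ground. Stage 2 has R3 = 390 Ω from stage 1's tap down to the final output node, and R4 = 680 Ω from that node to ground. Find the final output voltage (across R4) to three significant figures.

Stage 2 presents R3+R4 = 1070 Ω as a load on stage 1's tap.
Stage 1's lower leg becomes R2‖(R3+R4) = 271.6 Ω, so V_mid = 21.8 × 271.6/601.6 = 9.842 V.
Stage 2 is itself unloaded: V_out = V_mid × R4/(R3+R4) = 9.842 × 680/1070 = 6.25 V.

V_out ≈ 6.25 V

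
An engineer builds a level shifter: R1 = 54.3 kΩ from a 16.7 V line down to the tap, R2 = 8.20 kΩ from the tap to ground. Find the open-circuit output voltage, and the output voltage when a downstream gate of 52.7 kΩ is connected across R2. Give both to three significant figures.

Open-circuit: V = 16.7 × 8.20/(54.3 + 8.20) = 2.19 V.
With the load, R2 becomes R2‖R_L = 7.096 kΩ, so V = 16.7 × 7.096/61.40 = 1.93 V.

Unloaded: 2.19 V; loaded: 1.93 V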